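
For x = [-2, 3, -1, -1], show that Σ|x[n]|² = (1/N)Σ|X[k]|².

Time domain:
Σ|x[n]|² = |-2|² + |3|² + |-1|² + |-1|² = 15.0000

Frequency domain:
(1/4)Σ|X[k]|² = (1/4)(|-1|² + |-1-4i|² + |-5|² + |-1+4i|²) = (1/4)·60.0000 = 15.0000

Both sides agree, confirming Parseval's theorem.

Σ|x[n]|² = (1/N)Σ|X[k]|² = 15.0000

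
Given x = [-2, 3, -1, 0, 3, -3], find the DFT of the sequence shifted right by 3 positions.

Time shift by 3: X_shifted[k] = ω_6^(3k) · X[k]
Shifted x = [0, 3, -3, -2, 3, -1]

DFT(x[n-3]) = [0, 3.0000+1.7321i, -3.0000-8.6603i, 0, -3.0000+8.6603i, 3.0000-1.7321i]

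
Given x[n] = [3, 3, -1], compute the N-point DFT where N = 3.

X[k] = Σ(n=0 to 2) x[n] · ω_3^(nk)
where ω_3 = e^(-2πi/3)

Computing each X[k]:
X[0] = 5
X[1] = 2.0000-3.4641i
X[2] = 2.0000+3.4641i

X = [5, 2.0000-3.4641i, 2.0000+3.4641i]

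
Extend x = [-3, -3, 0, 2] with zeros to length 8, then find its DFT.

Original 4-point DFT: [-4, -3+5i, -2, -3-5i]
Zero-padded 8-point DFT provides frequency interpolation.

DFT_8([x, 0, ...]) = [-4, -6.5355+0.7071i, -3+5i, 0.5355+0.7071i, -2, 0.5355-0.7071i, -3-5i, -6.5355-0.7071i]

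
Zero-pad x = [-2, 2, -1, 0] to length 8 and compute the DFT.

Original 4-point DFT: [-1, -1-2i, -5, -1+2i]
Zero-padded 8-point DFT provides frequency interpolation.

DFT_8([x, 0, ...]) = [-1, -0.5858-0.4142i, -1-2i, -3.4142-2.4142i, -5, -3.4142+2.4142i, -1+2i, -0.5858+0.4142i]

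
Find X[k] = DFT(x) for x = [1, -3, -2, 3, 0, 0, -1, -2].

X[k] = Σ(n=0 to 7) x[n] · ω_8^(nk)
where ω_8 = e^(-2πi/8)

Computing each X[k]:
X[0] = -4
X[1] = -4.6569-0.4142i
X[2] = 4+4i
X[3] = 6.6569-2.4142i
X[4] = 0
X[5] = 6.6569+2.4142i
X[6] = 4-4i
X[7] = -4.6569+0.4142i

X = [-4, -4.6569-0.4142i, 4+4i, 6.6569-2.4142i, 0, 6.6569+2.4142i, 4-4i, -4.6569+0.4142i]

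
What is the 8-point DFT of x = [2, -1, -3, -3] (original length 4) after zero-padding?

Original 4-point DFT: [-5, 5-2i, 3, 5+2i]
Zero-padded 8-point DFT provides frequency interpolation.

DFT_8([x, 0, ...]) = [-5, 3.4142+5.8284i, 5-2i, 0.5858-0.1716i, 3, 0.5858+0.1716i, 5+2i, 3.4142-5.8284i]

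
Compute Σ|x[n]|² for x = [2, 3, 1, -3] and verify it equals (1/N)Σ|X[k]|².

Time domain:
Σ|x[n]|² = |2|² + |3|² + |1|² + |-3|² = 23.0000

Frequency domain:
(1/4)Σ|X[k]|² = (1/4)(|3|² + |1-6i|² + |3|² + |1+6i|²) = (1/4)·92.0000 = 23.0000

Both sides agree, confirming Parseval's theorem.

Σ|x[n]|² = (1/N)Σ|X[k]|² = 23.0000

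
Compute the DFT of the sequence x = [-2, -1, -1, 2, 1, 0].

X[k] = Σ(n=0 to 5) x[n] · ω_6^(nk)
where ω_6 = e^(-2πi/6)

Computing each X[k]:
X[0] = -1
X[1] = -4.5000+2.5981i
X[2] = 0.5000-0.8660i
X[3] = -3
X[4] = 0.5000+0.8660i
X[5] = -4.5000-2.5981i

X = [-1, -4.5000+2.5981i, 0.5000-0.8660i, -3, 0.5000+0.8660i, -4.5000-2.5981i]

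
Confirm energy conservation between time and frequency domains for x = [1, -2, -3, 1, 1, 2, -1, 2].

Time domain:
Σ|x[n]|² = |1|² + |-2|² + |-3|² + |1|² + |1|² + |2|² + |-1|² + |2|² = 25.0000

Frequency domain:
(1/8)Σ|X[k]|² = (1/8)(|1|² + |-2.1213+5.5355i|² + |6+3i|² + |2.1213+1.5355i|² + |-5|² + |2.1213-1.5355i|² + |6-3i|² + |-2.1213-5.5355i|²) = (1/8)·200.0000 = 25.0000

Both sides agree, confirming Parseval's theorem.

Σ|x[n]|² = (1/N)Σ|X[k]|² = 25.0000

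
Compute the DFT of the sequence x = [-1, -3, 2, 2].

X[k] = Σ(n=0 to 3) x[n] · ω_4^(nk)
where ω_4 = e^(-2πi/4)

Computing each X[k]:
X[0] = 0
X[1] = -3+5i
X[2] = 2
X[3] = -3-5i

X = [0, -3+5i, 2, -3-5i]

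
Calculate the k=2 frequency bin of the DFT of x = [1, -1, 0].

X[2] = Σ(n=0 to 2) x[n] · ω_3^(2n) where ω_3 = e^(-2πi/3)
= (1)·ω_3^0 + (-1)·ω_3^2 + (0)·ω_3^4

X[2] = 1.5000-0.8660i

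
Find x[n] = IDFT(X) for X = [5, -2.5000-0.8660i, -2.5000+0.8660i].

x[n] = (1/3) Σ(k=0 to 2) X[k] · e^(2πikn/3)

Computing each x[n]:
x[0] = 0
x[1] = 3
x[2] = 2

x = [0, 3, 2]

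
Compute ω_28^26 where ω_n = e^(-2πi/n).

ω_28^26 = e^(-2πi·26/28)
= cos(-2π·26/28) + i·sin(-2π·26/28)
= cos(-52π/28) + i·sin(-52π/28)

ω_28^26 = cos(-52π/28) + i·sin(-52π/28) = 0.9010+0.4339i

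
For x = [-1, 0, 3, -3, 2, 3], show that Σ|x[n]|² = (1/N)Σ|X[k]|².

Time domain:
Σ|x[n]|² = |-1|² + |0|² + |3|² + |-3|² + |2|² + |3|² = 32.0000

Frequency domain:
(1/6)Σ|X[k]|² = (1/6)(|4|² + |1.0000+1.7321i|² + |-8.0000+3.4641i|² + |4|² + |-8.0000-3.4641i|² + |1.0000-1.7321i|²) = (1/6)·192.0000 = 32.0000

Both sides agree, confirming Parseval's theorem.

Σ|x[n]|² = (1/N)Σ|X[k]|² = 32.0000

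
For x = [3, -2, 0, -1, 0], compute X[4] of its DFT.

X[4] = Σ(n=0 to 4) x[n] · ω_5^(4n) where ω_5 = e^(-2πi/5)
= (3)·ω_5^0 + (-2)·ω_5^4 + (0)·ω_5^8 + (-1)·ω_5^12 + (0)·ω_5^16

X[4] = 3.1910-1.3143i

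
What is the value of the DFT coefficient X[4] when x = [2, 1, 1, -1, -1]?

X[4] = Σ(n=0 to 4) x[n] · ω_5^(4n) where ω_5 = e^(-2πi/5)
= (2)·ω_5^0 + (1)·ω_5^4 + (1)·ω_5^8 + (-1)·ω_5^12 + (-1)·ω_5^16

X[4] = 2.0000+3.0777i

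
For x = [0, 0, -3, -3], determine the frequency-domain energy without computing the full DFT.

Parseval: Σ|x[n]|² = (1/N)Σ|X[k]|², so Σ|X[k]|² = N·Σ|x[n]|² = 4·18.0000

Σ|X[k]|² = N·Σ|x[n]|² = 4·18.0000 = 72.0000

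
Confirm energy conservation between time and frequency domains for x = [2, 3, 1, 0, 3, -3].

Time domain:
Σ|x[n]|² = |2|² + |3|² + |1|² + |0|² + |3|² + |-3|² = 32.0000

Frequency domain:
(1/6)Σ|X[k]|² = (1/6)(|6|² + |-3.4641i|² + |-6.9282i|² + |6|² + |6.9282i|² + |3.4641i|²) = (1/6)·192.0000 = 32.0000

Both sides agree, confirming Parseval's theorem.

Σ|x[n]|² = (1/N)Σ|X[k]|² = 32.0000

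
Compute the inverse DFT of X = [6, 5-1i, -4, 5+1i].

x[n] = (1/4) Σ(k=0 to 3) X[k] · e^(2πikn/4)

Computing each x[n]:
x[0] = 3
x[1] = 3
x[2] = -2
x[3] = 2

x = [3, 3, -2, 2]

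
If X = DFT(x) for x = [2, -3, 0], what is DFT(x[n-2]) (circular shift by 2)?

Time shift by 2: X_shifted[k] = ω_3^(2k) · X[k]
Shifted x = [-3, 0, 2]

DFT(x[n-2]) = [-1, -4.0000+1.7321i, -4.0000-1.7321i]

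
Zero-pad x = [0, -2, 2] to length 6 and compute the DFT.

Original 3-point DFT: [0, 3.4641i, -3.4641i]
Zero-padded 6-point DFT provides frequency interpolation.

DFT_6([x, 0, ...]) = [0, -2, 3.4641i, 4, -3.4641i, -2]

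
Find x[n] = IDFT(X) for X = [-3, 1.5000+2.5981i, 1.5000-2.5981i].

x[n] = (1/3) Σ(k=0 to 2) X[k] · e^(2πikn/3)

Computing each x[n]:
x[0] = 0
x[1] = -3
x[2] = 0

x = [0, -3, 0]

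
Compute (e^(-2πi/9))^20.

Since ω_9^9 = 1, powers reduce modulo 9.
20 mod 9 = 2
So ω_9^20 = ω_9^2 = e^(-2πi·2/9)

ω_9^20 = ω_9^2 = 0.1736-0.9848i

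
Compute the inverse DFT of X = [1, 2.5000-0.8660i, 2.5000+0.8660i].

x[n] = (1/3) Σ(k=0 to 2) X[k] · e^(2πikn/3)

Computing each x[n]:
x[0] = 2
x[1] = 0
x[2] = -1

x = [2, 0, -1]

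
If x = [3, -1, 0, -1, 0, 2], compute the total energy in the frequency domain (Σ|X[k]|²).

Parseval: Σ|x[n]|² = (1/N)Σ|X[k]|², so Σ|X[k]|² = N·Σ|x[n]|² = 6·15.0000

Σ|X[k]|² = N·Σ|x[n]|² = 6·15.0000 = 90.0000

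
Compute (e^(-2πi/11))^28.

Since ω_11^11 = 1, powers reduce modulo 11.
28 mod 11 = 6
So ω_11^28 = ω_11^6 = e^(-2πi·6/11)

ω_11^28 = ω_11^6 = -0.9595+0.2817i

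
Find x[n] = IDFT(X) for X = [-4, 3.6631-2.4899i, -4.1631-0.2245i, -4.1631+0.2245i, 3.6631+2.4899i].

x[n] = (1/5) Σ(k=0 to 4) X[k] · e^(2πikn/5)

Computing each x[n]:
x[0] = -1
x[1] = 2
x[2] = -2
x[3] = -3
x[4] = 0

x = [-1, 2, -2, -3, 0]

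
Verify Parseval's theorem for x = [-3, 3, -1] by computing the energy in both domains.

Time domain:
Σ|x[n]|² = |-3|² + |3|² + |-1|² = 19.0000

Frequency domain:
(1/3)Σ|X[k]|² = (1/3)(|-1|² + |-4.0000-3.4641i|² + |-4.0000+3.4641i|²) = (1/3)·57.0000 = 19.0000

Both sides agree, confirming Parseval's theorem.

Σ|x[n]|² = (1/N)Σ|X[k]|² = 19.0000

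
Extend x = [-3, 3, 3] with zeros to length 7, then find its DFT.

Original 3-point DFT: [3, -6, -6]
Zero-padded 7-point DFT provides frequency interpolation.

DFT_7([x, 0, ...]) = [3, -1.7971-5.2703i, -6.3705-1.6231i, -3.8324+1.0438i, -3.8324-1.0438i, -6.3705+1.6231i, -1.7971+5.2703i]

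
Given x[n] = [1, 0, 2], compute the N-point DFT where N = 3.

X[k] = Σ(n=0 to 2) x[n] · ω_3^(nk)
where ω_3 = e^(-2πi/3)

Computing each X[k]:
X[0] = 3
X[1] = 1.7321i
X[2] = -1.7321i

X = [3, 1.7321i, -1.7321i]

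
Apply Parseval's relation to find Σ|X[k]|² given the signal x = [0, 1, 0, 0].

Parseval: Σ|x[n]|² = (1/N)Σ|X[k]|², so Σ|X[k]|² = N·Σ|x[n]|² = 4·1.0000

Σ|X[k]|² = N·Σ|x[n]|² = 4·1.0000 = 4.0000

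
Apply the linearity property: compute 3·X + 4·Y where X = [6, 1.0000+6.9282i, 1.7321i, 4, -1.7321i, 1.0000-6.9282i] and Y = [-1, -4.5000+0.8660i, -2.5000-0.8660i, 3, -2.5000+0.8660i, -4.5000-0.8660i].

By linearity: DFT(3x + 4y) = 3·DFT(x) + 4·DFT(y)
= 3·[6, 1.0000+6.9282i, 1.7321i, 4, -1.7321i, 1.0000-6.9282i] + 4·[-1, -4.5000+0.8660i, -2.5000-0.8660i, 3, -2.5000+0.8660i, -4.5000-0.8660i]

Computing element-wise:
Z[0] = 3·(6) + 4·(-1) = 14
Z[1] = 3·(1.0000+6.9282i) + 4·(-4.5000+0.8660i) = -15.0000+24.2486i
Z[2] = 3·(1.7321i) + 4·(-2.5000-0.8660i) = -10.0000+1.7323i
Z[3] = 3·(4) + 4·(3) = 24
Z[4] = 3·(-1.7321i) + 4·(-2.5000+0.8660i) = -10.0000-1.7323i
Z[5] = 3·(1.0000-6.9282i) + 4·(-4.5000-0.8660i) = -15.0000-24.2486i

DFT(3x + 4y) = 3·X + 4·Y = [14, -15.0000+24.2486i, -10.0000+1.7323i, 24, -10.0000-1.7323i, -15.0000-24.2486i]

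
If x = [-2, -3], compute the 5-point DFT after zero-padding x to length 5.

Original 2-point DFT: [-5, 1]
Zero-padded 5-point DFT provides frequency interpolation.

DFT_5([x, 0, ...]) = [-5, -2.9271+2.8532i, 0.4271+1.7634i, 0.4271-1.7634i, -2.9271-2.8532i]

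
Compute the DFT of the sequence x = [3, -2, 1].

X[k] = Σ(n=0 to 2) x[n] · ω_3^(nk)
where ω_3 = e^(-2πi/3)

Computing each X[k]:
X[0] = 2
X[1] = 3.5000+2.5981i
X[2] = 3.5000-2.5981i

X = [2, 3.5000+2.5981i, 3.5000-2.5981i]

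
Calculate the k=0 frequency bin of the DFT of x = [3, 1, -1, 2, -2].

X[0] = Σ(n=0 to 4) x[n] · ω_5^0 = Σ x[n]
= (3) + (1) + (-1) + (2) + (-2)

X[0] = 3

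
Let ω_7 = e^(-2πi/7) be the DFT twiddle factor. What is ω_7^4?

ω_7^4 = e^(-2πi·4/7)
= cos(-2π·4/7) + i·sin(-2π·4/7)
= cos(-8π/7) + i·sin(-8π/7)

ω_7^4 = cos(-8π/7) + i·sin(-8π/7) = -0.9010+0.4339i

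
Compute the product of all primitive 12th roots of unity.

The primitive 12th roots of unity are ω_12^k for k coprime to 12: k ∈ {1, 5, 7, 11}
Their product equals the constant term of the cyclotomic polynomial Φ_12(x) up to sign.
For n ≥ 3, the product of all primitive nth roots of unity is 1. (For n=1 it is 1; for n=2 it is -1.)

1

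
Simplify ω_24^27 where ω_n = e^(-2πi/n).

Since ω_24^24 = 1, powers reduce modulo 24.
27 mod 24 = 3
So ω_24^27 = ω_24^3 = e^(-2πi·3/24)

ω_24^27 = ω_24^3 = 0.7071-0.7071i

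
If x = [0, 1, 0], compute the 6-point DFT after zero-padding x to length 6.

Original 3-point DFT: [1, -0.5000-0.8660i, -0.5000+0.8660i]
Zero-padded 6-point DFT provides frequency interpolation.

DFT_6([x, 0, ...]) = [1, 0.5000-0.8660i, -0.5000-0.8660i, -1, -0.5000+0.8660i, 0.5000+0.8660i]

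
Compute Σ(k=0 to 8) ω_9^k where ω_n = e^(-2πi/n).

Sum of all nth roots of unity equals 0 for n > 1 (geometric series with r ≠ 1).

0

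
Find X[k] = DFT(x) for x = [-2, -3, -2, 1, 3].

X[k] = Σ(n=0 to 4) x[n] · ω_5^(nk)
where ω_5 = e^(-2πi/5)

Computing each X[k]:
X[0] = -3
X[1] = -1.1910+7.4697i
X[2] = -2.3090+0.6735i
X[3] = -2.3090-0.6735i
X[4] = -1.1910-7.4697i

X = [-3, -1.1910+7.4697i, -2.3090+0.6735i, -2.3090-0.6735i, -1.1910-7.4697i]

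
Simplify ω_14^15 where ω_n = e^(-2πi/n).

Since ω_14^14 = 1, powers reduce modulo 14.
15 mod 14 = 1
So ω_14^15 = ω_14^1 = e^(-2πi·1/14)

ω_14^15 = ω_14^1 = 0.9010-0.4339i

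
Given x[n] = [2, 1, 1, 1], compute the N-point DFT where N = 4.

X[k] = Σ(n=0 to 3) x[n] · ω_4^(nk)
where ω_4 = e^(-2πi/4)

Computing each X[k]:
X[0] = 5
X[1] = 1
X[2] = 1
X[3] = 1

X = [5, 1, 1, 1]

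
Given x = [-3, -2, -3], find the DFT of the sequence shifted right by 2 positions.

Time shift by 2: X_shifted[k] = ω_3^(2k) · X[k]
Shifted x = [-2, -3, -3]

DFT(x[n-2]) = [-8, 1, 1]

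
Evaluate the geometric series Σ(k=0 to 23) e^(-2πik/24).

Sum of all nth roots of unity equals 0 for n > 1 (geometric series with r ≠ 1).

0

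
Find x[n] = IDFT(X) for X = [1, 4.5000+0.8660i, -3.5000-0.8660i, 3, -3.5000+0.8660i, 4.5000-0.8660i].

x[n] = (1/6) Σ(k=0 to 5) X[k] · e^(2πikn/6)

Computing each x[n]:
x[0] = 1
x[1] = 1
x[2] = 0
x[3] = -3
x[4] = 1
x[5] = 1

x = [1, 1, 0, -3, 1, 1]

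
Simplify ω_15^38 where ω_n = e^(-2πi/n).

Since ω_15^15 = 1, powers reduce modulo 15.
38 mod 15 = 8
So ω_15^38 = ω_15^8 = e^(-2πi·8/15)

ω_15^38 = ω_15^8 = -0.9781+0.2079i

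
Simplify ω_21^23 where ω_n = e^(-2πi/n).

Since ω_21^21 = 1, powers reduce modulo 21.
23 mod 21 = 2
So ω_21^23 = ω_21^2 = e^(-2πi·2/21)

ω_21^23 = ω_21^2 = 0.8262-0.5633i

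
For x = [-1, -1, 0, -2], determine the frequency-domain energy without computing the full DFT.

Parseval: Σ|x[n]|² = (1/N)Σ|X[k]|², so Σ|X[k]|² = N·Σ|x[n]|² = 4·6.0000

Σ|X[k]|² = N·Σ|x[n]|² = 4·6.0000 = 24.0000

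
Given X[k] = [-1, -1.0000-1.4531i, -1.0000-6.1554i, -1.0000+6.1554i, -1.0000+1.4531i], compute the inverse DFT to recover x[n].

x[n] = (1/5) Σ(k=0 to 4) X[k] · e^(2πikn/5)

Computing each x[n]:
x[0] = -1
x[1] = 2
x[2] = -2
x[3] = 2
x[4] = -2

x = [-1, 2, -2, 2, -2]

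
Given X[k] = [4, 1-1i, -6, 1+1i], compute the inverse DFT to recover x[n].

x[n] = (1/4) Σ(k=0 to 3) X[k] · e^(2πikn/4)

Computing each x[n]:
x[0] = 0
x[1] = 3
x[2] = -1
x[3] = 2

x = [0, 3, -1, 2]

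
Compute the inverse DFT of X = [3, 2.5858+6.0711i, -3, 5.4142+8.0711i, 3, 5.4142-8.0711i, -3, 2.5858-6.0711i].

x[n] = (1/8) Σ(k=0 to 7) X[k] · e^(2πikn/8)

Computing each x[n]:
x[0] = 2
x[1] = -3
x[2] = 2
x[3] = -2
x[4] = -2
x[5] = 3
x[6] = 1
x[7] = 2

x = [2, -3, 2, -2, -2, 3, 1, 2]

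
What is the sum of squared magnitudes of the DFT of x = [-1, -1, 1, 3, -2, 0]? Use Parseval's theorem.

Parseval: Σ|x[n]|² = (1/N)Σ|X[k]|², so Σ|X[k]|² = N·Σ|x[n]|² = 6·16.0000

Σ|X[k]|² = N·Σ|x[n]|² = 6·16.0000 = 96.0000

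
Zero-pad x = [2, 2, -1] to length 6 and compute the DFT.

Original 3-point DFT: [3, 1.5000-2.5981i, 1.5000+2.5981i]
Zero-padded 6-point DFT provides frequency interpolation.

DFT_6([x, 0, ...]) = [3, 3.5000-0.8660i, 1.5000-2.5981i, -1, 1.5000+2.5981i, 3.5000+0.8660i]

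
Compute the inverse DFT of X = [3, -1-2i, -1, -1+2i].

x[n] = (1/4) Σ(k=0 to 3) X[k] · e^(2πikn/4)

Computing each x[n]:
x[0] = 0
x[1] = 2
x[2] = 1
x[3] = 0

x = [0, 2, 1, 0]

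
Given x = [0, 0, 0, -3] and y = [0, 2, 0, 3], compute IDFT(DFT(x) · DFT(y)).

(x ⊛ y)[n] = Σ(m=0 to 3) x[m] · y[(n-m) mod 4]

Computing each output sample:
(x ⊛ y)[0] = -6
(x ⊛ y)[1] = 0
(x ⊛ y)[2] = -9
(x ⊛ y)[3] = 0

x ⊛ y = [-6, 0, -9, 0]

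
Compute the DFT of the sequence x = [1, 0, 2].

X[k] = Σ(n=0 to 2) x[n] · ω_3^(nk)
where ω_3 = e^(-2πi/3)

Computing each X[k]:
X[0] = 3
X[1] = 1.7321i
X[2] = -1.7321i

X = [3, 1.7321i, -1.7321i]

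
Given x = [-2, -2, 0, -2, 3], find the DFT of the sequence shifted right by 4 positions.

Time shift by 4: X_shifted[k] = ω_5^(4k) · X[k]
Shifted x = [-2, 0, -2, 3, -2]

DFT(x[n-4]) = [-3, -3.4271+1.0368i, -0.0729-5.9309i, -0.0729+5.9309i, -3.4271-1.0368i]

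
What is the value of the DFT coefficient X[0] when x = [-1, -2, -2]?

X[0] = Σ(n=0 to 2) x[n] · ω_3^0 = Σ x[n]
= (-1) + (-2) + (-2)

X[0] = -5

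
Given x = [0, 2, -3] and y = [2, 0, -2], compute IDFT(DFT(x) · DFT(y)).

(x ⊛ y)[n] = Σ(m=0 to 2) x[m] · y[(n-m) mod 3]

Computing each output sample:
(x ⊛ y)[0] = -4
(x ⊛ y)[1] = 10
(x ⊛ y)[2] = -6

x ⊛ y = [-4, 10, -6]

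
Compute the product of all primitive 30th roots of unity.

The primitive 30th roots of unity are ω_30^k for k coprime to 30: k ∈ {1, 7, 11, 13, 17, 19, 23, 29}
Their product equals the constant term of the cyclotomic polynomial Φ_30(x) up to sign.
For n ≥ 3, the product of all primitive nth roots of unity is 1. (For n=1 it is 1; for n=2 it is -1.)

1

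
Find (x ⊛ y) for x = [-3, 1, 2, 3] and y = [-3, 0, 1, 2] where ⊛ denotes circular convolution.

(x ⊛ y)[n] = Σ(m=0 to 3) x[m] · y[(n-m) mod 4]

Computing each output sample:
(x ⊛ y)[0] = 13
(x ⊛ y)[1] = 4
(x ⊛ y)[2] = -3
(x ⊛ y)[3] = -14

x ⊛ y = [13, 4, -3, -14]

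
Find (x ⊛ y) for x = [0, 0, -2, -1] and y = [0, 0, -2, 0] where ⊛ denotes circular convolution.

(x ⊛ y)[n] = Σ(m=0 to 3) x[m] · y[(n-m) mod 4]

Computing each output sample:
(x ⊛ y)[0] = 4
(x ⊛ y)[1] = 2
(x ⊛ y)[2] = 0
(x ⊛ y)[3] = 0

x ⊛ y = [4, 2, 0, 0]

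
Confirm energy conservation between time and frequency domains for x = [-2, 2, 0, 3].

Time domain:
Σ|x[n]|² = |-2|² + |2|² + |0|² + |3|² = 17.0000

Frequency domain:
(1/4)Σ|X[k]|² = (1/4)(|3|² + |-2+1i|² + |-7|² + |-2-1i|²) = (1/4)·68.0000 = 17.0000

Both sides agree, confirming Parseval's theorem.

Σ|x[n]|² = (1/N)Σ|X[k]|² = 17.0000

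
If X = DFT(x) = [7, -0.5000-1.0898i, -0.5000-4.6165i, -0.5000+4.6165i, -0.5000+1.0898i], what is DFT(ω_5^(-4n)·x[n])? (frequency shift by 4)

Modulation property: DFT(ω_5^(-4n)·x[n]) = X[(k-4) mod 5], so circularly shift X by 4 positions.

X[k-4] = [-0.5000-1.0898i, -0.5000-4.6165i, -0.5000+4.6165i, -0.5000+1.0898i, 7]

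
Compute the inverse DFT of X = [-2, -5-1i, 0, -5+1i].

x[n] = (1/4) Σ(k=0 to 3) X[k] · e^(2πikn/4)

Computing each x[n]:
x[0] = -3
x[1] = 0
x[2] = 2
x[3] = -1

x = [-3, 0, 2, -1]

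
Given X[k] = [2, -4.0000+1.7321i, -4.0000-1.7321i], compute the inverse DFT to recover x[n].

x[n] = (1/3) Σ(k=0 to 2) X[k] · e^(2πikn/3)

Computing each x[n]:
x[0] = -2
x[1] = 1
x[2] = 3

x = [-2, 1, 3]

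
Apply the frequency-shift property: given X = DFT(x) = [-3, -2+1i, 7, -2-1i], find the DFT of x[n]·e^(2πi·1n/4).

Modulation property: DFT(ω_4^(-1n)·x[n]) = X[(k-1) mod 4], so circularly shift X by 1 positions.

X[k-1] = [-2-1i, -3, -2+1i, 7]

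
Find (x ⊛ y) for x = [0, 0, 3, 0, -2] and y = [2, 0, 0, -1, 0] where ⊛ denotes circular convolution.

(x ⊛ y)[n] = Σ(m=0 to 4) x[m] · y[(n-m) mod 5]

Computing each output sample:
(x ⊛ y)[0] = -3
(x ⊛ y)[1] = 0
(x ⊛ y)[2] = 8
(x ⊛ y)[3] = 0
(x ⊛ y)[4] = -4

x ⊛ y = [-3, 0, 8, 0, -4]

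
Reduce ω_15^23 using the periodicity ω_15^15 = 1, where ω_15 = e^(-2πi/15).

Since ω_15^15 = 1, powers reduce modulo 15.
23 mod 15 = 8
So ω_15^23 = ω_15^8 = e^(-2πi·8/15)

ω_15^23 = ω_15^8 = -0.9781+0.2079i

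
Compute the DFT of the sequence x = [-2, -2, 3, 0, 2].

X[k] = Σ(n=0 to 4) x[n] · ω_5^(nk)
where ω_5 = e^(-2πi/5)

Computing each X[k]:
X[0] = 1
X[1] = -4.4271+2.0409i
X[2] = -1.0729+5.2043i
X[3] = -1.0729-5.2043i
X[4] = -4.4271-2.0409i

X = [1, -4.4271+2.0409i, -1.0729+5.2043i, -1.0729-5.2043i, -4.4271-2.0409i]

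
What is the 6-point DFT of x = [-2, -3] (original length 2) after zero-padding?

Original 2-point DFT: [-5, 1]
Zero-padded 6-point DFT provides frequency interpolation.

DFT_6([x, 0, ...]) = [-5, -3.5000+2.5981i, -0.5000+2.5981i, 1, -0.5000-2.5981i, -3.5000-2.5981i]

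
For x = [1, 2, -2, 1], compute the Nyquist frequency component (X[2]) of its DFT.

X[2] = Σ(n=0 to 3) x[n] · ω_4^(2n) where ω_4 = e^(-2πi/4)
= (1)·ω_4^0 + (2)·ω_4^2 + (-2)·ω_4^4 + (1)·ω_4^6

X[2] = -4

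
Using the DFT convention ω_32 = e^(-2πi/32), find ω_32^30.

ω_32^30 = e^(-2πi·30/32)
= cos(-2π·30/32) + i·sin(-2π·30/32)
= cos(-60π/32) + i·sin(-60π/32)

ω_32^30 = cos(-60π/32) + i·sin(-60π/32) = 0.9239+0.3827i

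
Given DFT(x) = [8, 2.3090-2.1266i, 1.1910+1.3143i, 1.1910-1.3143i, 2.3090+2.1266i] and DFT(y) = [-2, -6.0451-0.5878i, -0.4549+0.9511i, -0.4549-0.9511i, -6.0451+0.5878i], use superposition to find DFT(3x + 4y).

By linearity: DFT(3x + 4y) = 3·DFT(x) + 4·DFT(y)
= 3·[8, 2.3090-2.1266i, 1.1910+1.3143i, 1.1910-1.3143i, 2.3090+2.1266i] + 4·[-2, -6.0451-0.5878i, -0.4549+0.9511i, -0.4549-0.9511i, -6.0451+0.5878i]

Computing element-wise:
Z[0] = 3·(8) + 4·(-2) = 16
Z[1] = 3·(2.3090-2.1266i) + 4·(-6.0451-0.5878i) = -17.2534-8.7310i
Z[2] = 3·(1.1910+1.3143i) + 4·(-0.4549+0.9511i) = 1.7534+7.7473i
Z[3] = 3·(1.1910-1.3143i) + 4·(-0.4549-0.9511i) = 1.7534-7.7473i
Z[4] = 3·(2.3090+2.1266i) + 4·(-6.0451+0.5878i) = -17.2534+8.7310i

DFT(3x + 4y) = 3·X + 4·Y = [16, -17.2534-8.7310i, 1.7534+7.7473i, 1.7534-7.7473i, -17.2534+8.7310i]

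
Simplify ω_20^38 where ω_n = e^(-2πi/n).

Since ω_20^20 = 1, powers reduce modulo 20.
38 mod 20 = 18
So ω_20^38 = ω_20^18 = e^(-2πi·18/20)

ω_20^38 = ω_20^18 = 0.8090+0.5878i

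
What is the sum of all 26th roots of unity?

Sum of all nth roots of unity equals 0 for n > 1 (geometric series with r ≠ 1).

0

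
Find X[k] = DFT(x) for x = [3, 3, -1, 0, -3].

X[k] = Σ(n=0 to 4) x[n] · ω_5^(nk)
where ω_5 = e^(-2πi/5)

Computing each X[k]:
X[0] = 2
X[1] = 3.8090-5.1186i
X[2] = 2.6910-4.4778i
X[3] = 2.6910+4.4778i
X[4] = 3.8090+5.1186i

X = [2, 3.8090-5.1186i, 2.6910-4.4778i, 2.6910+4.4778i, 3.8090+5.1186i]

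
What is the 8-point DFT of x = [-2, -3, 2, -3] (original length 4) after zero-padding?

Original 4-point DFT: [-6, -4, 6, -4]
Zero-padded 8-point DFT provides frequency interpolation.

DFT_8([x, 0, ...]) = [-6, -2.0000+2.2426i, -4, -2.0000+6.2426i, 6, -2.0000-6.2426i, -4, -2.0000-2.2426i]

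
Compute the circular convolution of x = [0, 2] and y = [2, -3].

(x ⊛ y)[n] = Σ(m=0 to 1) x[m] · y[(n-m) mod 2]

Computing each output sample:
(x ⊛ y)[0] = -6
(x ⊛ y)[1] = 4

x ⊛ y = [-6, 4]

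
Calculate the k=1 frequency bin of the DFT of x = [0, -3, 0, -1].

X[1] = Σ(n=0 to 3) x[n] · ω_4^(1n) where ω_4 = e^(-2πi/4)
= (0)·ω_4^0 + (-3)·ω_4^1 + (0)·ω_4^2 + (-1)·ω_4^3

X[1] = 2i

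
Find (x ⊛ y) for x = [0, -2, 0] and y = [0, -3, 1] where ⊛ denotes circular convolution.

(x ⊛ y)[n] = Σ(m=0 to 2) x[m] · y[(n-m) mod 3]

Computing each output sample:
(x ⊛ y)[0] = -2
(x ⊛ y)[1] = 0
(x ⊛ y)[2] = 6

x ⊛ y = [-2, 0, 6]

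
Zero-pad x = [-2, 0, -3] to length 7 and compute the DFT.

Original 3-point DFT: [-5, -0.5000-2.5981i, -0.5000+2.5981i]
Zero-padded 7-point DFT provides frequency interpolation.

DFT_7([x, 0, ...]) = [-5, -1.3324+2.9248i, 0.7029-1.3017i, -3.8705-2.3455i, -3.8705+2.3455i, 0.7029+1.3017i, -1.3324-2.9248i]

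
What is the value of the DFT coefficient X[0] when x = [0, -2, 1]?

X[0] = Σ(n=0 to 2) x[n] · ω_3^0 = Σ x[n]
= (0) + (-2) + (1)

X[0] = -1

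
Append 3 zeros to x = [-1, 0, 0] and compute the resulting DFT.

Original 3-point DFT: [-1, -1, -1]
Zero-padded 6-point DFT provides frequency interpolation.

DFT_6([x, 0, ...]) = [-1, -1, -1, -1, -1, -1]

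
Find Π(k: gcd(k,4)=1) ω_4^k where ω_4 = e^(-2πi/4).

The primitive 4th roots of unity are ω_4^k for k coprime to 4: k ∈ {1, 3}
Their product equals the constant term of the cyclotomic polynomial Φ_4(x) up to sign.
For n ≥ 3, the product of all primitive nth roots of unity is 1. (For n=1 it is 1; for n=2 it is -1.)

1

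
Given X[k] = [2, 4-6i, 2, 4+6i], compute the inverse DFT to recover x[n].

x[n] = (1/4) Σ(k=0 to 3) X[k] · e^(2πikn/4)

Computing each x[n]:
x[0] = 3
x[1] = 3
x[2] = -1
x[3] = -3

x = [3, 3, -1, -3]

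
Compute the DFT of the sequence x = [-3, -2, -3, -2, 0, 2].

X[k] = Σ(n=0 to 5) x[n] · ω_6^(nk)
where ω_6 = e^(-2πi/6)

Computing each X[k]:
X[0] = -8
X[1] = 0.5000+6.0622i
X[2] = -3.5000+0.8660i
X[3] = -4
X[4] = -3.5000-0.8660i
X[5] = 0.5000-6.0622i

X = [-8, 0.5000+6.0622i, -3.5000+0.8660i, -4, -3.5000-0.8660i, 0.5000-6.0622i]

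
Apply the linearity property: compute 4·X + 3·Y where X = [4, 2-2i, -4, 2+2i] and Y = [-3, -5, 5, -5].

By linearity: DFT(4x + 3y) = 4·DFT(x) + 3·DFT(y)
= 4·[4, 2-2i, -4, 2+2i] + 3·[-3, -5, 5, -5]

Computing element-wise:
Z[0] = 4·(4) + 3·(-3) = 7
Z[1] = 4·(2-2i) + 3·(-5) = -7-8i
Z[2] = 4·(-4) + 3·(5) = -1
Z[3] = 4·(2+2i) + 3·(-5) = -7+8i

DFT(4x + 3y) = 4·X + 3·Y = [7, -7-8i, -1, -7+8i]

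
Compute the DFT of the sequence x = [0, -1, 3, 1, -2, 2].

X[k] = Σ(n=0 to 5) x[n] · ω_6^(nk)
where ω_6 = e^(-2πi/6)

Computing each X[k]:
X[0] = 3
X[1] = -1.0000-1.7321i
X[2] = 6.9282i
X[3] = -1
X[4] = -6.9282i
X[5] = -1.0000+1.7321i

X = [3, -1.0000-1.7321i, 6.9282i, -1, -6.9282i, -1.0000+1.7321i]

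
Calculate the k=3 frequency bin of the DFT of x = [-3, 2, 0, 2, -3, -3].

X[3] = Σ(n=0 to 5) x[n] · ω_6^(3n) where ω_6 = e^(-2πi/6)
= (-3)·ω_6^0 + (2)·ω_6^3 + (0)·ω_6^6 + (2)·ω_6^9 + (-3)·ω_6^12 + (-3)·ω_6^15

X[3] = -7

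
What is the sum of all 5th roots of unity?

Sum of all nth roots of unity equals 0 for n > 1 (geometric series with r ≠ 1).

0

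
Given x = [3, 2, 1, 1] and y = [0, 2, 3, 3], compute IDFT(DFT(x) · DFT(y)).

(x ⊛ y)[n] = Σ(m=0 to 3) x[m] · y[(n-m) mod 4]

Computing each output sample:
(x ⊛ y)[0] = 11
(x ⊛ y)[1] = 12
(x ⊛ y)[2] = 16
(x ⊛ y)[3] = 17

x ⊛ y = [11, 12, 16, 17]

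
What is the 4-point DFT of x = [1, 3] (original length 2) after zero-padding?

Original 2-point DFT: [4, -2]
Zero-padded 4-point DFT provides frequency interpolation.

DFT_4([x, 0, ...]) = [4, 1-3i, -2, 1+3i]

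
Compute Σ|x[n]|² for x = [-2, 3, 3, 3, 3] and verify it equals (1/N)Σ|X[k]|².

Time domain:
Σ|x[n]|² = |-2|² + |3|² + |3|² + |3|² + |3|² = 40.0000

Frequency domain:
(1/5)Σ|X[k]|² = (1/5)(|10|² + |-5|² + |-5|² + |-5|² + |-5|²) = (1/5)·200.0000 = 40.0000

Both sides agree, confirming Parseval's theorem.

Σ|x[n]|² = (1/N)Σ|X[k]|² = 40.0000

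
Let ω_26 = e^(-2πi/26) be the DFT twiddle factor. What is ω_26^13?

ω_26^13 = e^(-2πi·13/26)
= cos(-2π·13/26) + i·sin(-2π·13/26)
= cos(-26π/26) + i·sin(-26π/26)

ω_26^13 = cos(-26π/26) + i·sin(-26π/26) = -1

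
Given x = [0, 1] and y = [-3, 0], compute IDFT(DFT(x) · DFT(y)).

(x ⊛ y)[n] = Σ(m=0 to 1) x[m] · y[(n-m) mod 2]

Computing each output sample:
(x ⊛ y)[0] = 0
(x ⊛ y)[1] = -3

x ⊛ y = [0, -3]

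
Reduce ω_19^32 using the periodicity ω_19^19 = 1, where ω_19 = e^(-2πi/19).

Since ω_19^19 = 1, powers reduce modulo 19.
32 mod 19 = 13
So ω_19^32 = ω_19^13 = e^(-2πi·13/19)

ω_19^32 = ω_19^13 = -0.4017+0.9158i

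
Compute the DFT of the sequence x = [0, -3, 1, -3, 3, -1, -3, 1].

X[k] = Σ(n=0 to 7) x[n] · ω_8^(nk)
where ω_8 = e^(-2πi/8)

Computing each X[k]:
X[0] = -5
X[1] = -1.5858+0.2426i
X[2] = 5+2i
X[3] = -4.4142+8.2426i
X[4] = 7
X[5] = -4.4142-8.2426i
X[6] = 5-2i
X[7] = -1.5858-0.2426i

X = [-5, -1.5858+0.2426i, 5+2i, -4.4142+8.2426i, 7, -4.4142-8.2426i, 5-2i, -1.5858-0.2426i]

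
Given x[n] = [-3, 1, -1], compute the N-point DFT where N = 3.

X[k] = Σ(n=0 to 2) x[n] · ω_3^(nk)
where ω_3 = e^(-2πi/3)

Computing each X[k]:
X[0] = -3
X[1] = -3.0000-1.7321i
X[2] = -3.0000+1.7321i

X = [-3, -3.0000-1.7321i, -3.0000+1.7321i]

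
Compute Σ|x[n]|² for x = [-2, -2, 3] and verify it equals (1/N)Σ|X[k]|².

Time domain:
Σ|x[n]|² = |-2|² + |-2|² + |3|² = 17.0000

Frequency domain:
(1/3)Σ|X[k]|² = (1/3)(|-1|² + |-2.5000+4.3301i|² + |-2.5000-4.3301i|²) = (1/3)·51.0000 = 17.0000

Both sides agree, confirming Parseval's theorem.

Σ|x[n]|² = (1/N)Σ|X[k]|² = 17.0000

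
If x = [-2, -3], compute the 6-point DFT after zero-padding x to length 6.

Original 2-point DFT: [-5, 1]
Zero-padded 6-point DFT provides frequency interpolation.

DFT_6([x, 0, ...]) = [-5, -3.5000+2.5981i, -0.5000+2.5981i, 1, -0.5000-2.5981i, -3.5000-2.5981i]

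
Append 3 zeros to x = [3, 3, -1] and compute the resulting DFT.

Original 3-point DFT: [5, 2.0000-3.4641i, 2.0000+3.4641i]
Zero-padded 6-point DFT provides frequency interpolation.

DFT_6([x, 0, ...]) = [5, 5.0000-1.7321i, 2.0000-3.4641i, -1, 2.0000+3.4641i, 5.0000+1.7321i]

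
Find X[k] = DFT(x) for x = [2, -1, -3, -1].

X[k] = Σ(n=0 to 3) x[n] · ω_4^(nk)
where ω_4 = e^(-2πi/4)

Computing each X[k]:
X[0] = -3
X[1] = 5
X[2] = 1
X[3] = 5

X = [-3, 5, 1, 5]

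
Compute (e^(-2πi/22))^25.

Since ω_22^22 = 1, powers reduce modulo 22.
25 mod 22 = 3
So ω_22^25 = ω_22^3 = e^(-2πi·3/22)

ω_22^25 = ω_22^3 = 0.6549-0.7557i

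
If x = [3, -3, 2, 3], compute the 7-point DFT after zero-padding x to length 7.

Original 4-point DFT: [5, 1+6i, 5, 1-6i]
Zero-padded 7-point DFT provides frequency interpolation.

DFT_7([x, 0, ...]) = [5, -2.0184-0.9060i, 3.7361+6.1380i, 6.2823-0.0595i, 6.2823+0.0595i, 3.7361-6.1380i, -2.0184+0.9060i]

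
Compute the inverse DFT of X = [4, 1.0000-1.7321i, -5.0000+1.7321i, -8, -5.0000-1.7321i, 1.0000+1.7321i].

x[n] = (1/6) Σ(k=0 to 5) X[k] · e^(2πikn/6)

Computing each x[n]:
x[0] = -2
x[1] = 3
x[2] = 1
x[3] = 0
x[4] = -1
x[5] = 3

x = [-2, 3, 1, 0, -1, 3]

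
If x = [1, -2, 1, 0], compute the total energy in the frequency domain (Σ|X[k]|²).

Parseval: Σ|x[n]|² = (1/N)Σ|X[k]|², so Σ|X[k]|² = N·Σ|x[n]|² = 4·6.0000

Σ|X[k]|² = N·Σ|x[n]|² = 4·6.0000 = 24.0000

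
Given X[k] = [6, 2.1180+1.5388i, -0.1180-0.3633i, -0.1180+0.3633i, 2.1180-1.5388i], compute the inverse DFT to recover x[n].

x[n] = (1/5) Σ(k=0 to 4) X[k] · e^(2πikn/5)

Computing each x[n]:
x[0] = 2
x[1] = 1
x[2] = 0
x[3] = 1
x[4] = 2

x = [2, 1, 0, 1, 2]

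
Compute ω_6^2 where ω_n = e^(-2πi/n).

ω_6^2 = e^(-2πi·2/6)
= cos(-2π·2/6) + i·sin(-2π·2/6)
= cos(-4π/6) + i·sin(-4π/6)

ω_6^2 = cos(-4π/6) + i·sin(-4π/6) = -0.5000-0.8660i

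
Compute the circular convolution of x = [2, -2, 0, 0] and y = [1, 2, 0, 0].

(x ⊛ y)[n] = Σ(m=0 to 3) x[m] · y[(n-m) mod 4]

Computing each output sample:
(x ⊛ y)[0] = 2
(x ⊛ y)[1] = 2
(x ⊛ y)[2] = -4
(x ⊛ y)[3] = 0

x ⊛ y = [2, 2, -4, 0]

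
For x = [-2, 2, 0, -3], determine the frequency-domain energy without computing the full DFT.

Parseval: Σ|x[n]|² = (1/N)Σ|X[k]|², so Σ|X[k]|² = N·Σ|x[n]|² = 4·17.0000

Σ|X[k]|² = N·Σ|x[n]|² = 4·17.0000 = 68.0000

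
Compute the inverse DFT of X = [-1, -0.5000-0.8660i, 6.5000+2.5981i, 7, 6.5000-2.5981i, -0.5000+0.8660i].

x[n] = (1/6) Σ(k=0 to 5) X[k] · e^(2πikn/6)

Computing each x[n]:
x[0] = 3
x[1] = -3
x[2] = 1
x[3] = 1
x[4] = -1
x[5] = -2

x = [3, -3, 1, 1, -1, -2]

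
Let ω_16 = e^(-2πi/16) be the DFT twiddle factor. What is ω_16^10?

ω_16^10 = e^(-2πi·10/16)
= cos(-2π·10/16) + i·sin(-2π·10/16)
= cos(-20π/16) + i·sin(-20π/16)

ω_16^10 = cos(-20π/16) + i·sin(-20π/16) = -0.7071+0.7071i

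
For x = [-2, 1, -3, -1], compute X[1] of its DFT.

X[1] = Σ(n=0 to 3) x[n] · ω_4^(1n) where ω_4 = e^(-2πi/4)
= (-2)·ω_4^0 + (1)·ω_4^1 + (-3)·ω_4^2 + (-1)·ω_4^3

X[1] = 1-2i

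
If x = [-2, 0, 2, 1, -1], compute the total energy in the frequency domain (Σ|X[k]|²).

Parseval: Σ|x[n]|² = (1/N)Σ|X[k]|², so Σ|X[k]|² = N·Σ|x[n]|² = 5·10.0000

Σ|X[k]|² = N·Σ|x[n]|² = 5·10.0000 = 50.0000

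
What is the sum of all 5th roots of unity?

Sum of all nth roots of unity equals 0 for n > 1 (geometric series with r ≠ 1).

0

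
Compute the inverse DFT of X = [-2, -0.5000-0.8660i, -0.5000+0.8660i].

x[n] = (1/3) Σ(k=0 to 2) X[k] · e^(2πikn/3)

Computing each x[n]:
x[0] = -1
x[1] = 0
x[2] = -1

x = [-1, 0, -1]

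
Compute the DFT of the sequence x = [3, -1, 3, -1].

X[k] = Σ(n=0 to 3) x[n] · ω_4^(nk)
where ω_4 = e^(-2πi/4)

Computing each X[k]:
X[0] = 4
X[1] = 0
X[2] = 8
X[3] = 0

X = [4, 0, 8, 0]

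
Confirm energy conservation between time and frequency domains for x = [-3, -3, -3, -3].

Time domain:
Σ|x[n]|² = |-3|² + |-3|² + |-3|² + |-3|² = 36.0000

Frequency domain:
(1/4)Σ|X[k]|² = (1/4)(|-12|² + |0|² + |0|² + |0|²) = (1/4)·144.0000 = 36.0000

Both sides agree, confirming Parseval's theorem.

Σ|x[n]|² = (1/N)Σ|X[k]|² = 36.0000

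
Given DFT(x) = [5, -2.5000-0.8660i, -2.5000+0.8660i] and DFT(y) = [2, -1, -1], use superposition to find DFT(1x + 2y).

By linearity: DFT(1x + 2y) = 1·DFT(x) + 2·DFT(y)
= 1·[5, -2.5000-0.8660i, -2.5000+0.8660i] + 2·[2, -1, -1]

Computing element-wise:
Z[0] = 1·(5) + 2·(2) = 9
Z[1] = 1·(-2.5000-0.8660i) + 2·(-1) = -4.5000-0.8660i
Z[2] = 1·(-2.5000+0.8660i) + 2·(-1) = -4.5000+0.8660i

DFT(1x + 2y) = 1·X + 2·Y = [9, -4.5000-0.8660i, -4.5000+0.8660i]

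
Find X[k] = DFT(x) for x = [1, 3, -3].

X[k] = Σ(n=0 to 2) x[n] · ω_3^(nk)
where ω_3 = e^(-2πi/3)

Computing each X[k]:
X[0] = 1
X[1] = 1.0000-5.1962i
X[2] = 1.0000+5.1962i

X = [1, 1.0000-5.1962i, 1.0000+5.1962i]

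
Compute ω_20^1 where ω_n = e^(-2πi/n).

ω_20^1 = e^(-2πi·1/20)
= cos(-2π·1/20) + i·sin(-2π·1/20)
= cos(-2π/20) + i·sin(-2π/20)

ω_20^1 = cos(-2π/20) + i·sin(-2π/20) = 0.9511-0.3090i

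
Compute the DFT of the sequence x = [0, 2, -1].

X[k] = Σ(n=0 to 2) x[n] · ω_3^(nk)
where ω_3 = e^(-2πi/3)

Computing each X[k]:
X[0] = 1
X[1] = -0.5000-2.5981i
X[2] = -0.5000+2.5981i

X = [1, -0.5000-2.5981i, -0.5000+2.5981i]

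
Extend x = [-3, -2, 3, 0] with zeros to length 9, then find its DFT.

Original 4-point DFT: [-2, -6+2i, 2, -6-2i]
Zero-padded 9-point DFT provides frequency interpolation.

DFT_9([x, 0, ...]) = [-2, -4.0111-1.6688i, -6.1664+0.9436i, -3.5000+4.3301i, 1.1775+2.6124i, 1.1775-2.6124i, -3.5000-4.3301i, -6.1664-0.9436i, -4.0111+1.6688i]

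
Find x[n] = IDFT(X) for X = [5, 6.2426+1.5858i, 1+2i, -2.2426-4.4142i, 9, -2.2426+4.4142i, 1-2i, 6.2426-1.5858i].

x[n] = (1/8) Σ(k=0 to 7) X[k] · e^(2πikn/8)

Computing each x[n]:
x[0] = 3
x[1] = 1
x[2] = 0
x[3] = -1
x[4] = 1
x[5] = -3
x[6] = 3
x[7] = 1

x = [3, 1, 0, -1, 1, -3, 3, 1]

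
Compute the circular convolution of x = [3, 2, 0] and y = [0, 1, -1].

(x ⊛ y)[n] = Σ(m=0 to 2) x[m] · y[(n-m) mod 3]

Computing each output sample:
(x ⊛ y)[0] = -2
(x ⊛ y)[1] = 3
(x ⊛ y)[2] = -1

x ⊛ y = [-2, 3, -1]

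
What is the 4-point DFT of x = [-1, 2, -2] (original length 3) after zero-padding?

Original 3-point DFT: [-1, -1.0000-3.4641i, -1.0000+3.4641i]
Zero-padded 4-point DFT provides frequency interpolation.

DFT_4([x, 0, ...]) = [-1, 1-2i, -5, 1+2i]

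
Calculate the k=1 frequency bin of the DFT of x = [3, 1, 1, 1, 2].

X[1] = Σ(n=0 to 4) x[n] · ω_5^(1n) where ω_5 = e^(-2πi/5)
= (3)·ω_5^0 + (1)·ω_5^1 + (1)·ω_5^2 + (1)·ω_5^3 + (2)·ω_5^4

X[1] = 2.3090+0.9511i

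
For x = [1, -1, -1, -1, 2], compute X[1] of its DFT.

X[1] = Σ(n=0 to 4) x[n] · ω_5^(1n) where ω_5 = e^(-2πi/5)
= (1)·ω_5^0 + (-1)·ω_5^1 + (-1)·ω_5^2 + (-1)·ω_5^3 + (2)·ω_5^4

X[1] = 2.9271+2.8532i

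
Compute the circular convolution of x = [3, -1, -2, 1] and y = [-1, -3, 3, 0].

(x ⊛ y)[n] = Σ(m=0 to 3) x[m] · y[(n-m) mod 4]

Computing each output sample:
(x ⊛ y)[0] = -12
(x ⊛ y)[1] = -5
(x ⊛ y)[2] = 14
(x ⊛ y)[3] = 2

x ⊛ y = [-12, -5, 14, 2]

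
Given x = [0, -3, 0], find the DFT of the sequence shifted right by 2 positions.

Time shift by 2: X_shifted[k] = ω_3^(2k) · X[k]
Shifted x = [-3, 0, 0]

DFT(x[n-2]) = [-3, -3, -3]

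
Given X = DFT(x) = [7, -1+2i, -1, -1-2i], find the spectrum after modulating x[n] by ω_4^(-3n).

Modulation property: DFT(ω_4^(-3n)·x[n]) = X[(k-3) mod 4], so circularly shift X by 3 positions.

X[k-3] = [-1+2i, -1, -1-2i, 7]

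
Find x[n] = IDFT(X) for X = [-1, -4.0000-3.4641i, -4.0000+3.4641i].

x[n] = (1/3) Σ(k=0 to 2) X[k] · e^(2πikn/3)

Computing each x[n]:
x[0] = -3
x[1] = 3
x[2] = -1

x = [-3, 3, -1]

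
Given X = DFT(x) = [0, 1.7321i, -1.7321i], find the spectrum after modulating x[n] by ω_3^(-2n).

Modulation property: DFT(ω_3^(-2n)·x[n]) = X[(k-2) mod 3], so circularly shift X by 2 positions.

X[k-2] = [1.7321i, -1.7321i, 0]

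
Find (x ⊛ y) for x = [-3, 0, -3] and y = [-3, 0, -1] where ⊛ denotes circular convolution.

(x ⊛ y)[n] = Σ(m=0 to 2) x[m] · y[(n-m) mod 3]

Computing each output sample:
(x ⊛ y)[0] = 9
(x ⊛ y)[1] = 3
(x ⊛ y)[2] = 12

x ⊛ y = [9, 3, 12]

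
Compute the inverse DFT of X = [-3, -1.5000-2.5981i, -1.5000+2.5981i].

x[n] = (1/3) Σ(k=0 to 2) X[k] · e^(2πikn/3)

Computing each x[n]:
x[0] = -2
x[1] = 1
x[2] = -2

x = [-2, 1, -2]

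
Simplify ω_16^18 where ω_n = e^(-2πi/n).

Since ω_16^16 = 1, powers reduce modulo 16.
18 mod 16 = 2
So ω_16^18 = ω_16^2 = e^(-2πi·2/16)

ω_16^18 = ω_16^2 = 0.7071-0.7071i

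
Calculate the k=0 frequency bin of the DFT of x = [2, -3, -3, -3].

X[0] = Σ(n=0 to 3) x[n] · ω_4^0 = Σ x[n]
= (2) + (-3) + (-3) + (-3)

X[0] = -7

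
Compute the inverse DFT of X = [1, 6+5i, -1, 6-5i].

x[n] = (1/4) Σ(k=0 to 3) X[k] · e^(2πikn/4)

Computing each x[n]:
x[0] = 3
x[1] = -2
x[2] = -3
x[3] = 3

x = [3, -2, -3, 3]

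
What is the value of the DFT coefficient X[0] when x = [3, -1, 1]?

X[0] = Σ(n=0 to 2) x[n] · ω_3^0 = Σ x[n]
= (3) + (-1) + (1)

X[0] = 3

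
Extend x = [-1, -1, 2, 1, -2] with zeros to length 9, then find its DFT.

Original 5-point DFT: [-1, -4.3541-1.5388i, 2.3541+0.3633i, 2.3541-0.3633i, -4.3541+1.5388i]
Zero-padded 9-point DFT provides frequency interpolation.

DFT_9([x, 0, ...]) = [-1, -0.0394-1.5088i, -5.0851-0.1188i, 0.5000+4.3301i, 0.6245-1.2080i, 0.6245+1.2080i, 0.5000-4.3301i, -5.0851+0.1188i, -0.0394+1.5088i]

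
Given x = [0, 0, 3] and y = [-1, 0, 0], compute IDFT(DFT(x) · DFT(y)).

(x ⊛ y)[n] = Σ(m=0 to 2) x[m] · y[(n-m) mod 3]

Computing each output sample:
(x ⊛ y)[0] = 0
(x ⊛ y)[1] = 0
(x ⊛ y)[2] = -3

x ⊛ y = [0, 0, -3]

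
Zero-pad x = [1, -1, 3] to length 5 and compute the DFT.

Original 3-point DFT: [3, 3.4641i, -3.4641i]
Zero-padded 5-point DFT provides frequency interpolation.

DFT_5([x, 0, ...]) = [3, -1.7361-0.8123i, 2.7361+3.4410i, 2.7361-3.4410i, -1.7361+0.8123i]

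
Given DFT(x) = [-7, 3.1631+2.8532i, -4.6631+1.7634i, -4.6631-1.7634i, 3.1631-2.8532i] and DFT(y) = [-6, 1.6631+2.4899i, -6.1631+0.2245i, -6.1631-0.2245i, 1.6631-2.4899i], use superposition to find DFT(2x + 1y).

By linearity: DFT(2x + 1y) = 2·DFT(x) + 1·DFT(y)
= 2·[-7, 3.1631+2.8532i, -4.6631+1.7634i, -4.6631-1.7634i, 3.1631-2.8532i] + 1·[-6, 1.6631+2.4899i, -6.1631+0.2245i, -6.1631-0.2245i, 1.6631-2.4899i]

Computing element-wise:
Z[0] = 2·(-7) + 1·(-6) = -20
Z[1] = 2·(3.1631+2.8532i) + 1·(1.6631+2.4899i) = 7.9893+8.1963i
Z[2] = 2·(-4.6631+1.7634i) + 1·(-6.1631+0.2245i) = -15.4893+3.7513i
Z[3] = 2·(-4.6631-1.7634i) + 1·(-6.1631-0.2245i) = -15.4893-3.7513i
Z[4] = 2·(3.1631-2.8532i) + 1·(1.6631-2.4899i) = 7.9893-8.1963i

DFT(2x + 1y) = 2·X + 1·Y = [-20, 7.9893+8.1963i, -15.4893+3.7513i, -15.4893-3.7513i, 7.9893-8.1963i]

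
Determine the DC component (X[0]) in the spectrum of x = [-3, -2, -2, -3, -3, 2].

X[0] = Σ(n=0 to 5) x[n] · ω_6^0 = Σ x[n]
= (-3) + (-2) + (-2) + (-3) + (-3) + (2)

X[0] = -11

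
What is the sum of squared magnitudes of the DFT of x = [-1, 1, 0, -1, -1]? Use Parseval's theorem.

Parseval: Σ|x[n]|² = (1/N)Σ|X[k]|², so Σ|X[k]|² = N·Σ|x[n]|² = 5·4.0000

Σ|X[k]|² = N·Σ|x[n]|² = 5·4.0000 = 20.0000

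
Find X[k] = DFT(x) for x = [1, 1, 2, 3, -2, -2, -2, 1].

X[k] = Σ(n=0 to 7) x[n] · ω_8^(nk)
where ω_8 = e^(-2πi/8)

Computing each X[k]:
X[0] = 2
X[1] = 3.7071-7.5355i
X[2] = -1+5i
X[3] = 2.2929+0.4645i
X[4] = -4
X[5] = 2.2929-0.4645i
X[6] = -1-5i
X[7] = 3.7071+7.5355i

X = [2, 3.7071-7.5355i, -1+5i, 2.2929+0.4645i, -4, 2.2929-0.4645i, -1-5i, 3.7071+7.5355i]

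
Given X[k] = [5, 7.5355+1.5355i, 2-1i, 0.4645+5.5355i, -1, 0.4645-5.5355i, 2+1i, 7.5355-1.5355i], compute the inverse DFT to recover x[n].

x[n] = (1/8) Σ(k=0 to 7) X[k] · e^(2πikn/8)

Computing each x[n]:
x[0] = 3
x[1] = 1
x[2] = 1
x[3] = -2
x[4] = -1
x[5] = 1
x[6] = -1
x[7] = 3

x = [3, 1, 1, -2, -1, 1, -1, 3]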